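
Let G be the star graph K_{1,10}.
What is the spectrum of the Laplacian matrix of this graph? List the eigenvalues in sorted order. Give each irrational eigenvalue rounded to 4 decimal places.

[0, 1, 1, 1, 1, 1, 1, 1, 1, 1, 11]

The graph has 11 vertices and degree multiset [10, 1, 1, 1, 1, 1, 1, 1, 1, 1, 1]; D is the diagonal matrix of degrees and L = D - A. The multiplicity of 0 as a Laplacian eigenvalue equals the number of connected components. There is one zero in the spectrum, matching the 1 component.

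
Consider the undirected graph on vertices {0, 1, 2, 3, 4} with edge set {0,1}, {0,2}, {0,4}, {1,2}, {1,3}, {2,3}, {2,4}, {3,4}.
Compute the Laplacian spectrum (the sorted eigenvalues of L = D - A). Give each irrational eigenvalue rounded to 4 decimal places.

[0, 3, 3, 5, 5]

With the vertex order [0, 1, 2, 3, 4], the degrees are [3, 3, 4, 3, 3], giving D = diag(3, 3, 4, 3, 3) and L = D - A. L is symmetric positive semidefinite, so every eigenvalue is real and nonnegative. By the matrix-tree theorem the graph has (1/5) * product of the nonzero eigenvalues = 45 spanning trees.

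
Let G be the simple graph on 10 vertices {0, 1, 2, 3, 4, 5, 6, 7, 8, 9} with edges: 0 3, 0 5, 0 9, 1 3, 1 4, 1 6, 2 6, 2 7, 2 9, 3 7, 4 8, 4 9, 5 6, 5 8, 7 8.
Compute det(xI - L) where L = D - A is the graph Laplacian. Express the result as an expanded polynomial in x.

x^10 - 30x^9 + 390x^8 - 2880x^7 + 13305x^6 - 39882x^5 + 77640x^4 - 94800x^3 + 66000x^2 - 20000x

With the vertex order [0, 1, 2, 3, 4, 5, 6, 7, 8, 9], the degrees are [3, 3, 3, 3, 3, 3, 3, 3, 3, 3], giving D = diag(3, 3, 3, 3, 3, 3, 3, 3, 3, 3) and L = D - A. L has integer entries, so p(x) = det(xI - L) has integer coefficients. Expanding the determinant yields x^10 - 30x^9 + 390x^8 - 2880x^7 + 13305x^6 - 39882x^5 + 77640x^4 - 94800x^3 + 66000x^2 - 20000x. The constant term is 0 because L is singular (the all-ones vector lies in its kernel). By the matrix-tree theorem the graph has (1/10) * product of the nonzero eigenvalues = 2000 spanning trees. The eigenvalues sum to 30, which equals trace(L) = 2|E|.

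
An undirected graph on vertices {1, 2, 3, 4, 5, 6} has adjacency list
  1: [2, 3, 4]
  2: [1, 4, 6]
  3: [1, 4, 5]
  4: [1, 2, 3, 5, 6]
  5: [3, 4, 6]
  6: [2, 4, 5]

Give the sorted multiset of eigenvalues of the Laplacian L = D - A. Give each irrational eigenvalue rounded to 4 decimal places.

[0, 2.3820, 2.3820, 4.6180, 4.6180, 6]

Reading degrees in the order [1, 2, 3, 4, 5, 6] gives [3, 3, 3, 5, 3, 3]; set D = diag(3, 3, 3, 5, 3, 3) and form L = D - A. Since every row of L sums to 0, the all-ones vector is in the kernel and 0 is an eigenvalue. The single zero eigenvalue shows the graph is connected. By the matrix-tree theorem the graph has (1/6) * product of the nonzero eigenvalues = 121 spanning trees. The largest eigenvalue, 6, is at most the vertex count 6.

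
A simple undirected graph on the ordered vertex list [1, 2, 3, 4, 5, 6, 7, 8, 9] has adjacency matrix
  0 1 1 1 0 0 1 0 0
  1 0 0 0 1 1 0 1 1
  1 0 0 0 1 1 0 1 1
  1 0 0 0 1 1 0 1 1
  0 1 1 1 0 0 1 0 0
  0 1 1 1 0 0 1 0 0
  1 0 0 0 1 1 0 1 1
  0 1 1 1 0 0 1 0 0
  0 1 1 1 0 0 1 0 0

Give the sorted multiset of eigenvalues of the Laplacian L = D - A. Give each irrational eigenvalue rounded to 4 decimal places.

Each diagonal entry of L is the vertex degree and each off-diagonal entry is -1 where an edge is present, 0 otherwise; in the order [1, 2, 3, 4, 5, 6, 7, 8, 9] the diagonal is [4, 5, 5, 5, 4, 4, 5, 4, 4]. Since every row of L sums to 0, the all-ones vector is in the kernel and 0 is an eigenvalue. The single zero eigenvalue shows the graph is connected. The largest eigenvalue, 9, is at most the vertex count 9. There is one zero in the spectrum, matching the 1 component.

[0, 4, 4, 4, 4, 5, 5, 5, 9]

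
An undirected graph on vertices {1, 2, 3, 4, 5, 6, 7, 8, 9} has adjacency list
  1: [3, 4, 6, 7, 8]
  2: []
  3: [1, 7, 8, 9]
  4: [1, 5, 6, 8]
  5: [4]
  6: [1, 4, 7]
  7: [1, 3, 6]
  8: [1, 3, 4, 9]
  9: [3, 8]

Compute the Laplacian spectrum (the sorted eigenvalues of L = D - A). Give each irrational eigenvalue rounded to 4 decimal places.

With the vertex order [1, 2, 3, 4, 5, 6, 7, 8, 9], the degrees are [5, 0, 4, 4, 1, 3, 3, 4, 2], giving D = diag(5, 0, 4, 4, 1, 3, 3, 4, 2) and L = D - A. The multiplicity of 0 as a Laplacian eigenvalue equals the number of connected components. The 2 zero eigenvalues correspond to the 2 connected components. The eigenvalues sum to 26, which equals trace(L) = 2|E|. The largest eigenvalue, 6.1942, is at most the vertex count 9.

[0, 0, 0.7977, 1.5459, 3.1214, 3.5728, 5.1362, 5.6318, 6.1942]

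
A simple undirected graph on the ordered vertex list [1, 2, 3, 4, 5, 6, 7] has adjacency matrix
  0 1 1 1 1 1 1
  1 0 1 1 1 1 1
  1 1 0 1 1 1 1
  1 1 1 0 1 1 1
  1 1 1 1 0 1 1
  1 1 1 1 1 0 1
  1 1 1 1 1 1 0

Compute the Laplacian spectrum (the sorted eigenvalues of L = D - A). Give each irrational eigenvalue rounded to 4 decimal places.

Each diagonal entry of L is the vertex degree and each off-diagonal entry is -1 where an edge is present, 0 otherwise; in the order [1, 2, 3, 4, 5, 6, 7] the diagonal is [6, 6, 6, 6, 6, 6, 6]. The multiplicity of 0 as a Laplacian eigenvalue equals the number of connected components. The single zero eigenvalue shows the graph is connected. By the matrix-tree theorem the graph has (1/7) * product of the nonzero eigenvalues = 16807 spanning trees.

[0, 7, 7, 7, 7, 7, 7]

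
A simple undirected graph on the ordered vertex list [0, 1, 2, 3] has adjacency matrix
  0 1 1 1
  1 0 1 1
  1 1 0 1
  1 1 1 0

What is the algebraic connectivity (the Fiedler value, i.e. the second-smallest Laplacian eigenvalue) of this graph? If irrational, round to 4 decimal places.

Each diagonal entry of L is the vertex degree and each off-diagonal entry is -1 where an edge is present, 0 otherwise; in the order [0, 1, 2, 3] the diagonal is [3, 3, 3, 3]. The smallest Laplacian eigenvalue is always 0. The next one, lambda_2 = 4, measures how hard the graph is to disconnect: larger values mean better connectivity. The eigenvalues sum to 12, which equals trace(L) = 2|E|.

4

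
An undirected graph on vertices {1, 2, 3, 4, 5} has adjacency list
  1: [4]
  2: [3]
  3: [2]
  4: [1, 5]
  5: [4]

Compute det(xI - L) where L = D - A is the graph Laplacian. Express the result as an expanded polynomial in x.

Each diagonal entry of L is the vertex degree and each off-diagonal entry is -1 where an edge is present, 0 otherwise; in the order [1, 2, 3, 4, 5] the diagonal is [1, 1, 1, 2, 1]. Computing det(xI - L) by cofactor expansion (or equivalently via sum-over-permutations) gives x^5 - 6x^4 + 11x^3 - 6x^2. The constant term is 0 because L is singular (the all-ones vector lies in its kernel). The eigenvalues sum to 6, which equals trace(L) = 2|E|.

x^5 - 6x^4 + 11x^3 - 6x^2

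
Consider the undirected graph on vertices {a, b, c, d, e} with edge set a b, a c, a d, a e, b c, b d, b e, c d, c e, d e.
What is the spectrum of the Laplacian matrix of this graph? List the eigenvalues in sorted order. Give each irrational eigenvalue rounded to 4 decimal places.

[0, 5, 5, 5, 5]

Each diagonal entry of L is the vertex degree and each off-diagonal entry is -1 where an edge is present, 0 otherwise; in the order [a, b, c, d, e] the diagonal is [4, 4, 4, 4, 4]. The multiplicity of 0 as a Laplacian eigenvalue equals the number of connected components. By the matrix-tree theorem the graph has (1/5) * product of the nonzero eigenvalues = 125 spanning trees.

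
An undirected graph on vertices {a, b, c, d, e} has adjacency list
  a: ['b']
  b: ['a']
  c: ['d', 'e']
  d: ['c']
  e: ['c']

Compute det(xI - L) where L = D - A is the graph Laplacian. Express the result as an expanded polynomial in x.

Reading degrees in the order [a, b, c, d, e] gives [1, 1, 2, 1, 1]; set D = diag(1, 1, 2, 1, 1) and form L = D - A. Computing det(xI - L) by cofactor expansion (or equivalently via sum-over-permutations) gives x^5 - 6x^4 + 11x^3 - 6x^2. The constant term is 0 because L is singular (the all-ones vector lies in its kernel).

x^5 - 6x^4 + 11x^3 - 6x^2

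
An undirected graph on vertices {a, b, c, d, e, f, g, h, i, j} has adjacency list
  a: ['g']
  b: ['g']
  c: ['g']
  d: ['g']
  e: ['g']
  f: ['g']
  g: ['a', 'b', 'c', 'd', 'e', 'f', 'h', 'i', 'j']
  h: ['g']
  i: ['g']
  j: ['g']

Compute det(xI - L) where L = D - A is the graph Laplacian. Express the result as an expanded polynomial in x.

x^10 - 18x^9 + 108x^8 - 336x^7 + 630x^6 - 756x^5 + 588x^4 - 288x^3 + 81x^2 - 10x

Each diagonal entry of L is the vertex degree and each off-diagonal entry is -1 where an edge is present, 0 otherwise; in the order [a, b, c, d, e, f, g, h, i, j] the diagonal is [1, 1, 1, 1, 1, 1, 9, 1, 1, 1]. Computing det(xI - L) by cofactor expansion (or equivalently via sum-over-permutations) gives x^10 - 18x^9 + 108x^8 - 336x^7 + 630x^6 - 756x^5 + 588x^4 - 288x^3 + 81x^2 - 10x. Since p(0) = det(-L) = 0, x divides p(x). The eigenvalues sum to 18, which equals trace(L) = 2|E|.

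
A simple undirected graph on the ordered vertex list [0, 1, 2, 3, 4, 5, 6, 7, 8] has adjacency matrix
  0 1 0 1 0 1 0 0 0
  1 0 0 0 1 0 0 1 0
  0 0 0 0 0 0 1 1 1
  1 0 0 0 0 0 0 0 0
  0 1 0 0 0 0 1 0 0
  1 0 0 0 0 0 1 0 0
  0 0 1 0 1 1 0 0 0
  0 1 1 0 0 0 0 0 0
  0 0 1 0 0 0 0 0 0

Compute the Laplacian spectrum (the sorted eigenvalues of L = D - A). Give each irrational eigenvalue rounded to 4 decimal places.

[0, 0.4544, 0.8732, 1.3530, 1.8029, 2.3520, 3.7475, 4.5764, 4.8405]

With the vertex order [0, 1, 2, 3, 4, 5, 6, 7, 8], the degrees are [3, 3, 3, 1, 2, 2, 3, 2, 1], giving D = diag(3, 3, 3, 1, 2, 2, 3, 2, 1) and L = D - A. L is symmetric positive semidefinite, so every eigenvalue is real and nonnegative. There is one zero in the spectrum, matching the 1 component. By the matrix-tree theorem the graph has (1/9) * product of the nonzero eigenvalues = 21 spanning trees.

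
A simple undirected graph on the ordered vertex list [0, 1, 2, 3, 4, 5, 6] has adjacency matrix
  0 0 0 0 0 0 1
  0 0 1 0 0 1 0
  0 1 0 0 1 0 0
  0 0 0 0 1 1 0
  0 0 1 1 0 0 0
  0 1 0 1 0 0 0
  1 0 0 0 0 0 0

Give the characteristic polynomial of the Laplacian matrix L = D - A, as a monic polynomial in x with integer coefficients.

x^7 - 12x^6 + 55x^5 - 120x^4 + 125x^3 - 50x^2

Reading degrees in the order [0, 1, 2, 3, 4, 5, 6] gives [1, 2, 2, 2, 2, 2, 1]; set D = diag(1, 2, 2, 2, 2, 2, 1) and form L = D - A. L has integer entries, so p(x) = det(xI - L) has integer coefficients. Expanding the determinant yields x^7 - 12x^6 + 55x^5 - 120x^4 + 125x^3 - 50x^2. The coefficient of x^6 equals -trace(L) = -12, matching the sum of degrees. The eigenvalues sum to 12, which equals trace(L) = 2|E|.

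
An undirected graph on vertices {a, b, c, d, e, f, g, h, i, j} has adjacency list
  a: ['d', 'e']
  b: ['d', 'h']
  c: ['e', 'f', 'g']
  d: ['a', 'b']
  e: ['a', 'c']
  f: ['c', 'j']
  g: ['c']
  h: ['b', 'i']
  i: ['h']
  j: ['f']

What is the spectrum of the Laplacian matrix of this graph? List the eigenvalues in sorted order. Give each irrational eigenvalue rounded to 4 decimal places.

[0, 0.1100, 0.4616, 0.6697, 1.2415, 2, 2.4010, 3.0579, 3.7120, 4.3463]

Reading degrees in the order [a, b, c, d, e, f, g, h, i, j] gives [2, 2, 3, 2, 2, 2, 1, 2, 1, 1]; set D = diag(2, 2, 3, 2, 2, 2, 1, 2, 1, 1) and form L = D - A. Diagonalising L (or applying a numerical eigensolver to the 10x10 matrix) gives the spectrum above. The single zero eigenvalue shows the graph is connected. The largest eigenvalue, 4.3463, is at most the vertex count 10. There is one zero in the spectrum, matching the 1 component.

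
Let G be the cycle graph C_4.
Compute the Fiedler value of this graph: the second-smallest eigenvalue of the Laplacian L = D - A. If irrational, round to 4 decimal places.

2

The graph has 4 vertices and degree multiset [2, 2, 2, 2]; D is the diagonal matrix of degrees and L = D - A. The smallest Laplacian eigenvalue is always 0. The next one, lambda_2 = 2, measures how hard the graph is to disconnect: larger values mean better connectivity. The largest eigenvalue, 4, is at most the vertex count 4.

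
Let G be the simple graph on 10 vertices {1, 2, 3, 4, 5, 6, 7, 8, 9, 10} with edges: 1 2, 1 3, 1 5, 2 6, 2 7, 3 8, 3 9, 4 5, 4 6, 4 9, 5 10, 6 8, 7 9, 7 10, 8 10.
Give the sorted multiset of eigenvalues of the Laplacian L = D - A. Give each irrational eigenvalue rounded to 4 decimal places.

[0, 2, 2, 2, 2, 2, 5, 5, 5, 5]

Each diagonal entry of L is the vertex degree and each off-diagonal entry is -1 where an edge is present, 0 otherwise; in the order [1, 2, 3, 4, 5, 6, 7, 8, 9, 10] the diagonal is [3, 3, 3, 3, 3, 3, 3, 3, 3, 3]. Since every row of L sums to 0, the all-ones vector is in the kernel and 0 is an eigenvalue. The single zero eigenvalue shows the graph is connected.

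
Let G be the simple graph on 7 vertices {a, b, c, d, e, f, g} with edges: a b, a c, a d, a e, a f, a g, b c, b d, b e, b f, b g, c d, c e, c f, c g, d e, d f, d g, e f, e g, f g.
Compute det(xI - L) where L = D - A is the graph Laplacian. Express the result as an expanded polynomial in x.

Each diagonal entry of L is the vertex degree and each off-diagonal entry is -1 where an edge is present, 0 otherwise; in the order [a, b, c, d, e, f, g] the diagonal is [6, 6, 6, 6, 6, 6, 6]. L has integer entries, so p(x) = det(xI - L) has integer coefficients. Expanding the determinant yields x^7 - 42x^6 + 735x^5 - 6860x^4 + 36015x^3 - 100842x^2 + 117649x. Since p(0) = det(-L) = 0, x divides p(x). The largest eigenvalue, 7, is at most the vertex count 7.

x^7 - 42x^6 + 735x^5 - 6860x^4 + 36015x^3 - 100842x^2 + 117649x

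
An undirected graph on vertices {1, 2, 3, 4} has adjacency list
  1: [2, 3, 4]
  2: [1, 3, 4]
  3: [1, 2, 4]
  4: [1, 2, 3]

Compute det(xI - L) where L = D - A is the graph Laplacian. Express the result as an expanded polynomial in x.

x^4 - 12x^3 + 48x^2 - 64x

With the vertex order [1, 2, 3, 4], the degrees are [3, 3, 3, 3], giving D = diag(3, 3, 3, 3) and L = D - A. Computing det(xI - L) by cofactor expansion (or equivalently via sum-over-permutations) gives x^4 - 12x^3 + 48x^2 - 64x. The constant term is 0 because L is singular (the all-ones vector lies in its kernel). The eigenvalues sum to 12, which equals trace(L) = 2|E|. The largest eigenvalue, 4, is at most the vertex count 4.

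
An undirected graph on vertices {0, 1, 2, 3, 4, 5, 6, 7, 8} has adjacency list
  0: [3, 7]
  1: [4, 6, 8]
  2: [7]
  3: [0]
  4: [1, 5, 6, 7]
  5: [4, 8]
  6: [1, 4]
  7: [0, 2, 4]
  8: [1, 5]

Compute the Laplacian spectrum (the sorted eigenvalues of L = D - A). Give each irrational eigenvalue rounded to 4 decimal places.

[0, 0.2557, 0.6610, 1.4059, 2.1318, 2.5045, 3.5275, 4.0478, 5.4660]

Reading degrees in the order [0, 1, 2, 3, 4, 5, 6, 7, 8] gives [2, 3, 1, 1, 4, 2, 2, 3, 2]; set D = diag(2, 3, 1, 1, 4, 2, 2, 3, 2) and form L = D - A. Diagonalising L (or applying a numerical eigensolver to the 9x9 matrix) gives the spectrum above. The eigenvalues sum to 20, which equals trace(L) = 2|E|.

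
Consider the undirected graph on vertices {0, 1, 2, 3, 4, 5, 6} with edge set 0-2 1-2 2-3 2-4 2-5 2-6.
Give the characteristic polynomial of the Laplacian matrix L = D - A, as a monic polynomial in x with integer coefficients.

Each diagonal entry of L is the vertex degree and each off-diagonal entry is -1 where an edge is present, 0 otherwise; in the order [0, 1, 2, 3, 4, 5, 6] the diagonal is [1, 1, 6, 1, 1, 1, 1]. Computing det(xI - L) by cofactor expansion (or equivalently via sum-over-permutations) gives x^7 - 12x^6 + 45x^5 - 80x^4 + 75x^3 - 36x^2 + 7x. Since p(0) = det(-L) = 0, x divides p(x). The largest eigenvalue, 7, is at most the vertex count 7.

x^7 - 12x^6 + 45x^5 - 80x^4 + 75x^3 - 36x^2 + 7x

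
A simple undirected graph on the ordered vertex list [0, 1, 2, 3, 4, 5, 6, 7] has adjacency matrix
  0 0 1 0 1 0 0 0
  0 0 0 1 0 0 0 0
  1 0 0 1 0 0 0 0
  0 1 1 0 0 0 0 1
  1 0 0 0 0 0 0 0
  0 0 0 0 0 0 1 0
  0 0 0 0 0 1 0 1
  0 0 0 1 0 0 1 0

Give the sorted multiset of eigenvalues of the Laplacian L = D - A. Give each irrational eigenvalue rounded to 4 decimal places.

Reading degrees in the order [0, 1, 2, 3, 4, 5, 6, 7] gives [2, 1, 2, 3, 1, 1, 2, 2]; set D = diag(2, 1, 2, 3, 1, 1, 2, 2) and form L = D - A. L is symmetric positive semidefinite, so every eigenvalue is real and nonnegative. The largest eigenvalue, 4.3623, is at most the vertex count 8.

[0, 0.1981, 0.4915, 1.3204, 1.5550, 2.8258, 3.2470, 4.3623]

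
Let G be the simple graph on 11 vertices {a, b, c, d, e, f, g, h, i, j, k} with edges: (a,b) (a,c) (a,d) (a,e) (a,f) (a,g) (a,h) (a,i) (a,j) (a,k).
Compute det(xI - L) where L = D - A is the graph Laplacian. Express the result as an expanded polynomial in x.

Each diagonal entry of L is the vertex degree and each off-diagonal entry is -1 where an edge is present, 0 otherwise; in the order [a, b, c, d, e, f, g, h, i, j, k] the diagonal is [10, 1, 1, 1, 1, 1, 1, 1, 1, 1, 1]. L has integer entries, so p(x) = det(xI - L) has integer coefficients. Expanding the determinant yields x^11 - 20x^10 + 135x^9 - 480x^8 + 1050x^7 - 1512x^6 + 1470x^5 - 960x^4 + 405x^3 - 100x^2 + 11x. The coefficient of x^10 equals -trace(L) = -20, matching the sum of degrees. The eigenvalues sum to 20, which equals trace(L) = 2|E|. There is one zero in the spectrum, matching the 1 component.

x^11 - 20x^10 + 135x^9 - 480x^8 + 1050x^7 - 1512x^6 + 1470x^5 - 960x^4 + 405x^3 - 100x^2 + 11x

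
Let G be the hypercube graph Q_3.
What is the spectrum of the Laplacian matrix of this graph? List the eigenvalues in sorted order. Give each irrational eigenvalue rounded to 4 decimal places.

The graph has 8 vertices and degree multiset [3, 3, 3, 3, 3, 3, 3, 3]; D is the diagonal matrix of degrees and L = D - A. The multiplicity of 0 as a Laplacian eigenvalue equals the number of connected components.

[0, 2, 2, 2, 4, 4, 4, 6]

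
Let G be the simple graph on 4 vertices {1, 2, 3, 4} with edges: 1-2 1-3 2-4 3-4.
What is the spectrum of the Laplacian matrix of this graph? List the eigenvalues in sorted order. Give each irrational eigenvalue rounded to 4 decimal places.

[0, 2, 2, 4]

With the vertex order [1, 2, 3, 4], the degrees are [2, 2, 2, 2], giving D = diag(2, 2, 2, 2) and L = D - A. Since every row of L sums to 0, the all-ones vector is in the kernel and 0 is an eigenvalue.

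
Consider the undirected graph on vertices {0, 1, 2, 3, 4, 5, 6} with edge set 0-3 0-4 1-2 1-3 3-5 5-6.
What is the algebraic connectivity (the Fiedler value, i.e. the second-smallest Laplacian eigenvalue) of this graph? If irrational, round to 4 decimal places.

0.3820

Reading degrees in the order [0, 1, 2, 3, 4, 5, 6] gives [2, 2, 1, 3, 1, 2, 1]; set D = diag(2, 2, 1, 3, 1, 2, 1) and form L = D - A. The sorted Laplacian eigenvalues are [0, 0.3820, 0.3820, 1.5858, 2.6180, 2.6180, 4.4142]; the algebraic connectivity is the second entry, 0.3820. There is one zero in the spectrum, matching the 1 component. The eigenvalues sum to 12, which equals trace(L) = 2|E|.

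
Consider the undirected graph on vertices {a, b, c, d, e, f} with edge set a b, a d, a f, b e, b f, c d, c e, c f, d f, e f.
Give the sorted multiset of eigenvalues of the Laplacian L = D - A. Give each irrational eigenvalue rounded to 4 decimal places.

[0, 2.3820, 2.3820, 4.6180, 4.6180, 6]

Reading degrees in the order [a, b, c, d, e, f] gives [3, 3, 3, 3, 3, 5]; set D = diag(3, 3, 3, 3, 3, 5) and form L = D - A. L is symmetric positive semidefinite, so every eigenvalue is real and nonnegative. By the matrix-tree theorem the graph has (1/6) * product of the nonzero eigenvalues = 121 spanning trees.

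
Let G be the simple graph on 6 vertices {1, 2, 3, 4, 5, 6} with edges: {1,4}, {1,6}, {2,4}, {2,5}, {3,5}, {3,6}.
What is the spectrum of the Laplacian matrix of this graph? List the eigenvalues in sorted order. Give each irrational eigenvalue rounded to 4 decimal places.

With the vertex order [1, 2, 3, 4, 5, 6], the degrees are [2, 2, 2, 2, 2, 2], giving D = diag(2, 2, 2, 2, 2, 2) and L = D - A. L is symmetric positive semidefinite, so every eigenvalue is real and nonnegative. The single zero eigenvalue shows the graph is connected. The eigenvalues sum to 12, which equals trace(L) = 2|E|. There is one zero in the spectrum, matching the 1 component.

[0, 1, 1, 3, 3, 4]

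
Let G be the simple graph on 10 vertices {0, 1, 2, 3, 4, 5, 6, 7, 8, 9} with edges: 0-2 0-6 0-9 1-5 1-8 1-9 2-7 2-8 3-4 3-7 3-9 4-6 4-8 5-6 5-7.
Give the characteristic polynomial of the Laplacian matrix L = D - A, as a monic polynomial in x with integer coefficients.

Each diagonal entry of L is the vertex degree and each off-diagonal entry is -1 where an edge is present, 0 otherwise; in the order [0, 1, 2, 3, 4, 5, 6, 7, 8, 9] the diagonal is [3, 3, 3, 3, 3, 3, 3, 3, 3, 3]. Computing det(xI - L) by cofactor expansion (or equivalently via sum-over-permutations) gives x^10 - 30x^9 + 390x^8 - 2880x^7 + 13305x^6 - 39882x^5 + 77640x^4 - 94800x^3 + 66000x^2 - 20000x. The constant term is 0 because L is singular (the all-ones vector lies in its kernel). The largest eigenvalue, 5, is at most the vertex count 10.

x^10 - 30x^9 + 390x^8 - 2880x^7 + 13305x^6 - 39882x^5 + 77640x^4 - 94800x^3 + 66000x^2 - 20000x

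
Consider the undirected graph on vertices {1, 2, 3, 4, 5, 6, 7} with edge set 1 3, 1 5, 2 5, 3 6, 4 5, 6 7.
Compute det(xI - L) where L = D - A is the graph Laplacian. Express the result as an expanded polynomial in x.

With the vertex order [1, 2, 3, 4, 5, 6, 7], the degrees are [2, 1, 2, 1, 3, 2, 1], giving D = diag(2, 1, 2, 1, 3, 2, 1) and L = D - A. L has integer entries, so p(x) = det(xI - L) has integer coefficients. Expanding the determinant yields x^7 - 12x^6 + 54x^5 - 114x^4 + 116x^3 - 52x^2 + 7x. The constant term is 0 because L is singular (the all-ones vector lies in its kernel). By the matrix-tree theorem the graph has (1/7) * product of the nonzero eigenvalues = 1 spanning tree.

x^7 - 12x^6 + 54x^5 - 114x^4 + 116x^3 - 52x^2 + 7x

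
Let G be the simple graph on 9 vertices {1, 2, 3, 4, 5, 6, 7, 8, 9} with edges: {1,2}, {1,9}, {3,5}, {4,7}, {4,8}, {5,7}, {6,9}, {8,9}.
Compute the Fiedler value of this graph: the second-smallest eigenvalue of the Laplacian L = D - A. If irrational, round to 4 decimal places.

0.1404

Each diagonal entry of L is the vertex degree and each off-diagonal entry is -1 where an edge is present, 0 otherwise; in the order [1, 2, 3, 4, 5, 6, 7, 8, 9] the diagonal is [2, 1, 1, 2, 2, 1, 2, 2, 3]. Computing the eigenvalues of L and sorting gives [0, 0.1404, 0.5362, 0.7754, 1.5803, 2.2449, 2.7784, 3.5988, 4.3455]. The Fiedler value lambda_2 = 0.1404 is strictly positive, so the graph is connected. The eigenvalues sum to 16, which equals trace(L) = 2|E|.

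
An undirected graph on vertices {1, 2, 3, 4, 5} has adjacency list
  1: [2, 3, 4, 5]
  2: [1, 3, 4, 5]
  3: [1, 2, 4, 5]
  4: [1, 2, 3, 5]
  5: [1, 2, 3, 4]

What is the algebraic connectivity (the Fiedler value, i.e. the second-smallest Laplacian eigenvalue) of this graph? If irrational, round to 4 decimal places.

With the vertex order [1, 2, 3, 4, 5], the degrees are [4, 4, 4, 4, 4], giving D = diag(4, 4, 4, 4, 4) and L = D - A. The smallest Laplacian eigenvalue is always 0. The next one, lambda_2 = 5, measures how hard the graph is to disconnect: larger values mean better connectivity. The eigenvalues sum to 20, which equals trace(L) = 2|E|.

5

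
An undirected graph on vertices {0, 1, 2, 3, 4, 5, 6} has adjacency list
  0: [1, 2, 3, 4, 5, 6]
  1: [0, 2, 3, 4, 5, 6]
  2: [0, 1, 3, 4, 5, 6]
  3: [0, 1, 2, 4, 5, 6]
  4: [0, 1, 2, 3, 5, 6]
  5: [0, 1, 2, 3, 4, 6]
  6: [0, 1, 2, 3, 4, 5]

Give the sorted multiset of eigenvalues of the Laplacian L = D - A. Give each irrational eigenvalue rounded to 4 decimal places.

[0, 7, 7, 7, 7, 7, 7]

Reading degrees in the order [0, 1, 2, 3, 4, 5, 6] gives [6, 6, 6, 6, 6, 6, 6]; set D = diag(6, 6, 6, 6, 6, 6, 6) and form L = D - A. Diagonalising L (or applying a numerical eigensolver to the 7x7 matrix) gives the spectrum above. The single zero eigenvalue shows the graph is connected. The eigenvalues sum to 42, which equals trace(L) = 2|E|.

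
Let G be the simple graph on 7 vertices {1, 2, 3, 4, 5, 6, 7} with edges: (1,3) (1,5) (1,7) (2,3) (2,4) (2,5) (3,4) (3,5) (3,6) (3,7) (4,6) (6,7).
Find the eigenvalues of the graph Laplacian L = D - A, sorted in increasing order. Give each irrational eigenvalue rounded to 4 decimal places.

[0, 2, 2, 4, 4, 5, 7]

Each diagonal entry of L is the vertex degree and each off-diagonal entry is -1 where an edge is present, 0 otherwise; in the order [1, 2, 3, 4, 5, 6, 7] the diagonal is [3, 3, 6, 3, 3, 3, 3]. Since every row of L sums to 0, the all-ones vector is in the kernel and 0 is an eigenvalue. There is one zero in the spectrum, matching the 1 component. The eigenvalues sum to 24, which equals trace(L) = 2|E|.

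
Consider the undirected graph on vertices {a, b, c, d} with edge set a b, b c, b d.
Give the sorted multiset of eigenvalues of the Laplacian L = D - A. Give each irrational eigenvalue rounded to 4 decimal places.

Reading degrees in the order [a, b, c, d] gives [1, 3, 1, 1]; set D = diag(1, 3, 1, 1) and form L = D - A. The multiplicity of 0 as a Laplacian eigenvalue equals the number of connected components. The eigenvalues sum to 6, which equals trace(L) = 2|E|.

[0, 1, 1, 4]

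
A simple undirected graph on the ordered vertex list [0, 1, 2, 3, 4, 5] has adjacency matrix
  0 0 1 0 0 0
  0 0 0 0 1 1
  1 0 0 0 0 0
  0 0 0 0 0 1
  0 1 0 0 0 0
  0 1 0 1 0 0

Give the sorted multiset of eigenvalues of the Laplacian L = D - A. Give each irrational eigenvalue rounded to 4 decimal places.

[0, 0, 0.5858, 2, 2, 3.4142]

Each diagonal entry of L is the vertex degree and each off-diagonal entry is -1 where an edge is present, 0 otherwise; in the order [0, 1, 2, 3, 4, 5] the diagonal is [1, 2, 1, 1, 1, 2]. The multiplicity of 0 as a Laplacian eigenvalue equals the number of connected components. The 2 zero eigenvalues correspond to the 2 connected components. There are 2 zeros in the spectrum, matching the 2 components.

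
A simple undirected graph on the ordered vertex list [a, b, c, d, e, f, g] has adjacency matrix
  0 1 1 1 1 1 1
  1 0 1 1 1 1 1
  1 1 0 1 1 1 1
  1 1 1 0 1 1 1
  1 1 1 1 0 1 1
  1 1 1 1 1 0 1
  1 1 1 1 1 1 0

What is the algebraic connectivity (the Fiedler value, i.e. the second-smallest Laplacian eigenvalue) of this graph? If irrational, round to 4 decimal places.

Reading degrees in the order [a, b, c, d, e, f, g] gives [6, 6, 6, 6, 6, 6, 6]; set D = diag(6, 6, 6, 6, 6, 6, 6) and form L = D - A. The sorted Laplacian eigenvalues are [0, 7, 7, 7, 7, 7, 7]; the algebraic connectivity is the second entry, 7.

7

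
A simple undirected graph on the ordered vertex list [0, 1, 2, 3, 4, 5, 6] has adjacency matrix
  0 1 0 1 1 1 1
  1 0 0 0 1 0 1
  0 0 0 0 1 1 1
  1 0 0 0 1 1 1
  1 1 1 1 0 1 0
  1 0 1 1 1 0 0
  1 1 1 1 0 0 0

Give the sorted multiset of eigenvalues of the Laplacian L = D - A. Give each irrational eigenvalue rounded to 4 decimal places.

Reading degrees in the order [0, 1, 2, 3, 4, 5, 6] gives [5, 3, 3, 4, 5, 4, 4]; set D = diag(5, 3, 3, 4, 5, 4, 4) and form L = D - A. L is symmetric positive semidefinite, so every eigenvalue is real and nonnegative. The single zero eigenvalue shows the graph is connected. The eigenvalues sum to 28, which equals trace(L) = 2|E|. There is one zero in the spectrum, matching the 1 component.

[0, 2.5858, 3.2679, 4, 5.4142, 6, 6.7321]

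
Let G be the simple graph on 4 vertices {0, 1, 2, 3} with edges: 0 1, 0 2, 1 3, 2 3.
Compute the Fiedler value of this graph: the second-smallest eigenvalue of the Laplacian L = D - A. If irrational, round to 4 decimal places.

2

With the vertex order [0, 1, 2, 3], the degrees are [2, 2, 2, 2], giving D = diag(2, 2, 2, 2) and L = D - A. The sorted Laplacian eigenvalues are [0, 2, 2, 4]; the algebraic connectivity is the second entry, 2. By the matrix-tree theorem the graph has (1/4) * product of the nonzero eigenvalues = 4 spanning trees. There is one zero in the spectrum, matching the 1 component.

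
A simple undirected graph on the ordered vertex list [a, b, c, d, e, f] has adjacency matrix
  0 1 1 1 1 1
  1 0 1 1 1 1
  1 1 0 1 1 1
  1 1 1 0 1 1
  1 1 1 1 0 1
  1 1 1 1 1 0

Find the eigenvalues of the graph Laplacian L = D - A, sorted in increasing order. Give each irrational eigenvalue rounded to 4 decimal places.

[0, 6, 6, 6, 6, 6]

With the vertex order [a, b, c, d, e, f], the degrees are [5, 5, 5, 5, 5, 5], giving D = diag(5, 5, 5, 5, 5, 5) and L = D - A. Diagonalising L (or applying a numerical eigensolver to the 6x6 matrix) gives the spectrum above. By the matrix-tree theorem the graph has (1/6) * product of the nonzero eigenvalues = 1296 spanning trees.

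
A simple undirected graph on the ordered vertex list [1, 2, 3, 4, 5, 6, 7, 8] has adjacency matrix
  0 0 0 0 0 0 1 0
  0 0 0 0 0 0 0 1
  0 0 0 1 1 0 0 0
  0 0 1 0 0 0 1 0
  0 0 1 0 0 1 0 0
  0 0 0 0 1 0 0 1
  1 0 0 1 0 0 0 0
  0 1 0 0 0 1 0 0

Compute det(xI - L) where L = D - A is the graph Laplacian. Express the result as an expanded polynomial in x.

With the vertex order [1, 2, 3, 4, 5, 6, 7, 8], the degrees are [1, 1, 2, 2, 2, 2, 2, 2], giving D = diag(1, 1, 2, 2, 2, 2, 2, 2) and L = D - A. Computing det(xI - L) by cofactor expansion (or equivalently via sum-over-permutations) gives x^8 - 14x^7 + 78x^6 - 220x^5 + 330x^4 - 252x^3 + 84x^2 - 8x. The coefficient of x^7 equals -trace(L) = -14, matching the sum of degrees. The largest eigenvalue, 3.8478, is at most the vertex count 8.

x^8 - 14x^7 + 78x^6 - 220x^5 + 330x^4 - 252x^3 + 84x^2 - 8x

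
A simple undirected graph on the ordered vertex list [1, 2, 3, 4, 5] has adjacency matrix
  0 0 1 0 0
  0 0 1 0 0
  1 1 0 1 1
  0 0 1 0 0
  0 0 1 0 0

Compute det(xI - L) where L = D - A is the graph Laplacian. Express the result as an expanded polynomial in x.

With the vertex order [1, 2, 3, 4, 5], the degrees are [1, 1, 4, 1, 1], giving D = diag(1, 1, 4, 1, 1) and L = D - A. L has integer entries, so p(x) = det(xI - L) has integer coefficients. Expanding the determinant yields x^5 - 8x^4 + 18x^3 - 16x^2 + 5x. Since p(0) = det(-L) = 0, x divides p(x). By the matrix-tree theorem the graph has (1/5) * product of the nonzero eigenvalues = 1 spanning tree.

x^5 - 8x^4 + 18x^3 - 16x^2 + 5x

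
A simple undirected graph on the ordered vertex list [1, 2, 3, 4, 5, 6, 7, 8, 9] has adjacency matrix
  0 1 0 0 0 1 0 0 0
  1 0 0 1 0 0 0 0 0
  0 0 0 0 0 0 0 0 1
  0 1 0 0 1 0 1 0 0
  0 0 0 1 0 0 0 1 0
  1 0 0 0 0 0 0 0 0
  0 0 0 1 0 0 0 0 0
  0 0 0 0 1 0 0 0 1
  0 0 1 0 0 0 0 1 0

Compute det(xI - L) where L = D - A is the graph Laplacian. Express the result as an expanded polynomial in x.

With the vertex order [1, 2, 3, 4, 5, 6, 7, 8, 9], the degrees are [2, 2, 1, 3, 2, 1, 1, 2, 2], giving D = diag(2, 2, 1, 3, 2, 1, 1, 2, 2) and L = D - A. Computing det(xI - L) by cofactor expansion (or equivalently via sum-over-permutations) gives x^9 - 16x^8 + 104x^7 - 354x^6 + 678x^5 - 730x^4 + 416x^3 - 108x^2 + 9x. Since p(0) = det(-L) = 0, x divides p(x).

x^9 - 16x^8 + 104x^7 - 354x^6 + 678x^5 - 730x^4 + 416x^3 - 108x^2 + 9x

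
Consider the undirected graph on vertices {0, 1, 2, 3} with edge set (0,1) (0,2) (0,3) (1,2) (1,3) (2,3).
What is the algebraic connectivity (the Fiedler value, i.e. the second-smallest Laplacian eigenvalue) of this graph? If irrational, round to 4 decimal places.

With the vertex order [0, 1, 2, 3], the degrees are [3, 3, 3, 3], giving D = diag(3, 3, 3, 3) and L = D - A. Computing the eigenvalues of L and sorting gives [0, 4, 4, 4]. The Fiedler value lambda_2 = 4 is strictly positive, so the graph is connected. The largest eigenvalue, 4, is at most the vertex count 4.

4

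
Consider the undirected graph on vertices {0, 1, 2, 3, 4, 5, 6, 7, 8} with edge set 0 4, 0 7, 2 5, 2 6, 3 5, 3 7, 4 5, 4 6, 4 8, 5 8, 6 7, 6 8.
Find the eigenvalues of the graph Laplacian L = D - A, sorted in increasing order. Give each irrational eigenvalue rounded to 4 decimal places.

[0, 0, 1.3333, 1.6563, 2.2468, 3.1216, 4.6598, 4.9133, 6.0690]

Reading degrees in the order [0, 1, 2, 3, 4, 5, 6, 7, 8] gives [2, 0, 2, 2, 4, 4, 4, 3, 3]; set D = diag(2, 0, 2, 2, 4, 4, 4, 3, 3) and form L = D - A. L is symmetric positive semidefinite, so every eigenvalue is real and nonnegative. The 2 zero eigenvalues correspond to the 2 connected components. The eigenvalues sum to 24, which equals trace(L) = 2|E|. The largest eigenvalue, 6.0690, is at most the vertex count 9.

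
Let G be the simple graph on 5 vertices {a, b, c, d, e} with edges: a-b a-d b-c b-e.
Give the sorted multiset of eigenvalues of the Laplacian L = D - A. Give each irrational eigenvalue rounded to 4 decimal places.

[0, 0.5188, 1, 2.3111, 4.1701]

With the vertex order [a, b, c, d, e], the degrees are [2, 3, 1, 1, 1], giving D = diag(2, 3, 1, 1, 1) and L = D - A. The multiplicity of 0 as a Laplacian eigenvalue equals the number of connected components. The largest eigenvalue, 4.1701, is at most the vertex count 5. The eigenvalues sum to 8, which equals trace(L) = 2|E|.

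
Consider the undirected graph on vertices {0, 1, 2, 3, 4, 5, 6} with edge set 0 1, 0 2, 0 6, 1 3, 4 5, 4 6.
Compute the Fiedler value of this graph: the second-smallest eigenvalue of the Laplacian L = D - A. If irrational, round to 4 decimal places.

Each diagonal entry of L is the vertex degree and each off-diagonal entry is -1 where an edge is present, 0 otherwise; in the order [0, 1, 2, 3, 4, 5, 6] the diagonal is [3, 2, 1, 1, 2, 1, 2]. The sorted Laplacian eigenvalues are [0, 0.2603, 0.6262, 1.4055, 2.2742, 3.0996, 4.3342]; the algebraic connectivity is the second entry, 0.2603. The largest eigenvalue, 4.3342, is at most the vertex count 7. There is one zero in the spectrum, matching the 1 component.

0.2603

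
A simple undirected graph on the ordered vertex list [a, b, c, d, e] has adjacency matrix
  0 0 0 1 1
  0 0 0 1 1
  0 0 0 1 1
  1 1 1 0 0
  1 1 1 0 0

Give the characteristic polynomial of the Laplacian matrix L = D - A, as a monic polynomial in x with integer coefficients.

x^5 - 12x^4 + 51x^3 - 92x^2 + 60x

With the vertex order [a, b, c, d, e], the degrees are [2, 2, 2, 3, 3], giving D = diag(2, 2, 2, 3, 3) and L = D - A. Computing det(xI - L) by cofactor expansion (or equivalently via sum-over-permutations) gives x^5 - 12x^4 + 51x^3 - 92x^2 + 60x. The constant term is 0 because L is singular (the all-ones vector lies in its kernel). The eigenvalues sum to 12, which equals trace(L) = 2|E|. By the matrix-tree theorem the graph has (1/5) * product of the nonzero eigenvalues = 12 spanning trees.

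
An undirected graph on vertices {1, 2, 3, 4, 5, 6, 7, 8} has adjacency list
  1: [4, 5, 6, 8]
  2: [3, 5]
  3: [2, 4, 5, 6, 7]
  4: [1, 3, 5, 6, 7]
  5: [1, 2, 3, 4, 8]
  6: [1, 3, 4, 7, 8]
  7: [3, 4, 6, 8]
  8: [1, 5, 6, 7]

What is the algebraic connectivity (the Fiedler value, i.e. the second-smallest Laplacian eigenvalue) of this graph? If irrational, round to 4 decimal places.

Reading degrees in the order [1, 2, 3, 4, 5, 6, 7, 8] gives [4, 2, 5, 5, 5, 5, 4, 4]; set D = diag(4, 2, 5, 5, 5, 5, 4, 4) and form L = D - A. The smallest Laplacian eigenvalue is always 0. The next one, lambda_2 = 1.7436, measures how hard the graph is to disconnect: larger values mean better connectivity. There is one zero in the spectrum, matching the 1 component.

1.7436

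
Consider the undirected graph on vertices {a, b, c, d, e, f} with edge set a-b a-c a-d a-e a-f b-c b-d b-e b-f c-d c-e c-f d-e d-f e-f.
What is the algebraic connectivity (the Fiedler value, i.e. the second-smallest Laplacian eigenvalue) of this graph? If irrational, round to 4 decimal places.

6

Reading degrees in the order [a, b, c, d, e, f] gives [5, 5, 5, 5, 5, 5]; set D = diag(5, 5, 5, 5, 5, 5) and form L = D - A. Computing the eigenvalues of L and sorting gives [0, 6, 6, 6, 6, 6]. The Fiedler value lambda_2 = 6 is strictly positive, so the graph is connected. There is one zero in the spectrum, matching the 1 component. The eigenvalues sum to 30, which equals trace(L) = 2|E|.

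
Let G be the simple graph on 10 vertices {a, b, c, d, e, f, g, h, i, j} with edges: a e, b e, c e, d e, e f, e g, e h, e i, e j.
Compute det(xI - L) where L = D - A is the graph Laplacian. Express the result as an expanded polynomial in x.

Each diagonal entry of L is the vertex degree and each off-diagonal entry is -1 where an edge is present, 0 otherwise; in the order [a, b, c, d, e, f, g, h, i, j] the diagonal is [1, 1, 1, 1, 9, 1, 1, 1, 1, 1]. Computing det(xI - L) by cofactor expansion (or equivalently via sum-over-permutations) gives x^10 - 18x^9 + 108x^8 - 336x^7 + 630x^6 - 756x^5 + 588x^4 - 288x^3 + 81x^2 - 10x. The constant term is 0 because L is singular (the all-ones vector lies in its kernel). There is one zero in the spectrum, matching the 1 component.

x^10 - 18x^9 + 108x^8 - 336x^7 + 630x^6 - 756x^5 + 588x^4 - 288x^3 + 81x^2 - 10x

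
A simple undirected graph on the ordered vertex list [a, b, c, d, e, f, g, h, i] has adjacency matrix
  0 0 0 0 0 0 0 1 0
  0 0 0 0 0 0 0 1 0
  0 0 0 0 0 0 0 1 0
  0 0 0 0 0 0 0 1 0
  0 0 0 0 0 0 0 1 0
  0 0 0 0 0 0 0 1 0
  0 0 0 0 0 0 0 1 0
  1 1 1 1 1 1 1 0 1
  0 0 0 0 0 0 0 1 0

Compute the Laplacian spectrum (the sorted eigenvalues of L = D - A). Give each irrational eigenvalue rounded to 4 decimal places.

With the vertex order [a, b, c, d, e, f, g, h, i], the degrees are [1, 1, 1, 1, 1, 1, 1, 8, 1], giving D = diag(1, 1, 1, 1, 1, 1, 1, 8, 1) and L = D - A. Diagonalising L (or applying a numerical eigensolver to the 9x9 matrix) gives the spectrum above. There is one zero in the spectrum, matching the 1 component. By the matrix-tree theorem the graph has (1/9) * product of the nonzero eigenvalues = 1 spanning tree.

[0, 1, 1, 1, 1, 1, 1, 1, 9]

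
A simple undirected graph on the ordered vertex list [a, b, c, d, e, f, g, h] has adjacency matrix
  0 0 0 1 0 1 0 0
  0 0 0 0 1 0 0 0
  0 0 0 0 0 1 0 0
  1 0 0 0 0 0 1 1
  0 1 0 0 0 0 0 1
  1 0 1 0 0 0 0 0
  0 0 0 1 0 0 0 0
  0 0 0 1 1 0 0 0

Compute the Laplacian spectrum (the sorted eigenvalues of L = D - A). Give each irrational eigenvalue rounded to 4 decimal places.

Each diagonal entry of L is the vertex degree and each off-diagonal entry is -1 where an edge is present, 0 otherwise; in the order [a, b, c, d, e, f, g, h] the diagonal is [2, 1, 1, 3, 2, 2, 1, 2]. The multiplicity of 0 as a Laplacian eigenvalue equals the number of connected components. The single zero eigenvalue shows the graph is connected. By the matrix-tree theorem the graph has (1/8) * product of the nonzero eigenvalues = 1 spanning tree.

[0, 0.1981, 0.4915, 1.3204, 1.5550, 2.8258, 3.2470, 4.3623]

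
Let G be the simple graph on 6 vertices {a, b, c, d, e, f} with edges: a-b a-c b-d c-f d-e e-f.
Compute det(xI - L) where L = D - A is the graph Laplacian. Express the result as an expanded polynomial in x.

With the vertex order [a, b, c, d, e, f], the degrees are [2, 2, 2, 2, 2, 2], giving D = diag(2, 2, 2, 2, 2, 2) and L = D - A. The eigenvalues of L are [0, 1, 1, 3, 3, 4]; the characteristic polynomial is the product of (x - lambda_i), which multiplies out to x^6 - 12x^5 + 54x^4 - 112x^3 + 105x^2 - 36x. The coefficient of x^5 equals -trace(L) = -12, matching the sum of degrees. There is one zero in the spectrum, matching the 1 component.

x^6 - 12x^5 + 54x^4 - 112x^3 + 105x^2 - 36x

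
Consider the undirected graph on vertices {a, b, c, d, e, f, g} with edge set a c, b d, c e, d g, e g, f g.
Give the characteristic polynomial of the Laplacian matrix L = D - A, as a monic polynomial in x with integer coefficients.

x^7 - 12x^6 + 54x^5 - 114x^4 + 115x^3 - 50x^2 + 7x

Each diagonal entry of L is the vertex degree and each off-diagonal entry is -1 where an edge is present, 0 otherwise; in the order [a, b, c, d, e, f, g] the diagonal is [1, 1, 2, 2, 2, 1, 3]. L has integer entries, so p(x) = det(xI - L) has integer coefficients. Expanding the determinant yields x^7 - 12x^6 + 54x^5 - 114x^4 + 115x^3 - 50x^2 + 7x. Since p(0) = det(-L) = 0, x divides p(x).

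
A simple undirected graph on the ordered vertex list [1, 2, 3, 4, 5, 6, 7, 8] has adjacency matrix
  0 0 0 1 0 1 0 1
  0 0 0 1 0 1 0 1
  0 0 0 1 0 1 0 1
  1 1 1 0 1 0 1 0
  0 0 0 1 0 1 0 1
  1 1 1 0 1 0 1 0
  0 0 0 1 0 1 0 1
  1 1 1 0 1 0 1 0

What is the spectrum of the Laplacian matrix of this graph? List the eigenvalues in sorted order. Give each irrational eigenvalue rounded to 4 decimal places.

Each diagonal entry of L is the vertex degree and each off-diagonal entry is -1 where an edge is present, 0 otherwise; in the order [1, 2, 3, 4, 5, 6, 7, 8] the diagonal is [3, 3, 3, 5, 3, 5, 3, 5]. The multiplicity of 0 as a Laplacian eigenvalue equals the number of connected components. The largest eigenvalue, 8, is at most the vertex count 8. By the matrix-tree theorem the graph has (1/8) * product of the nonzero eigenvalues = 2025 spanning trees.

[0, 3, 3, 3, 3, 5, 5, 8]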